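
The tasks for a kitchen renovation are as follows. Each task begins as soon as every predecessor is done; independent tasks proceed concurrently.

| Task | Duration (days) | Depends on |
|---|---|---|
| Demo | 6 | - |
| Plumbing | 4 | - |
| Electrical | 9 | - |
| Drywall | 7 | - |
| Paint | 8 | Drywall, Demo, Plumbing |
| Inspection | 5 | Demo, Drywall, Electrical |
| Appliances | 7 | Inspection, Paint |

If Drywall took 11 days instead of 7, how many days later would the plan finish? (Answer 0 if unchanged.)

As given, the longest chain is Drywall→Paint→Appliances = 7+8+7 = 22, so the finish is 22 days.
Drywall lies on that path, so at 11 days the path becomes 26 days.
The critical path is still Drywall→Paint→Appliances; finish is now 26 days.
Change in finish: 26 − 22 = +4 days.

4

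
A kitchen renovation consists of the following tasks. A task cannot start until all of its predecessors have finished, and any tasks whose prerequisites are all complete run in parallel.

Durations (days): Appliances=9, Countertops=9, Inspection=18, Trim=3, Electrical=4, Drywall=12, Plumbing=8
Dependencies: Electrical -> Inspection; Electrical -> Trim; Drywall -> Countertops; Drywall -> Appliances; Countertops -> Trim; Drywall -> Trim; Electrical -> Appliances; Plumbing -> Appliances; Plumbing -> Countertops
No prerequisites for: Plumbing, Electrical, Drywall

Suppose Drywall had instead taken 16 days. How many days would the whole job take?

Baseline: Drywall→Countertops→Trim = 12+9+3 = 24 → 24 days.
Since Drywall is critical, the +4 change carries straight to that chain (now 28 days).
That remains the longest chain; total 28 days.

28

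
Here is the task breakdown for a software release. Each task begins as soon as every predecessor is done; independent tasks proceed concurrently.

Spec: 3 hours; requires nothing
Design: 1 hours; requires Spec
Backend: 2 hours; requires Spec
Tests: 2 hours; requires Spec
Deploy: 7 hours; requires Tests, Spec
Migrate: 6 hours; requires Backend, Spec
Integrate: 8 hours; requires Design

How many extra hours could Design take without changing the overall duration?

Spec→Design→Integrate = 3+1+8 = 12 sets the makespan at 12 hours.
Design finishes as early as 4 and must finish by 4.
Float = 12 − 12 = 0.

0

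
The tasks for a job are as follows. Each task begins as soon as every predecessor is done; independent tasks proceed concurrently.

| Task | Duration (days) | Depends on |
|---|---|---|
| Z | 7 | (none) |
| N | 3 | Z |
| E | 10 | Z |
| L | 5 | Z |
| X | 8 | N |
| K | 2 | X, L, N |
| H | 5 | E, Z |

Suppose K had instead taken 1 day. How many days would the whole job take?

22

Actual critical path: Z→E→H = 7+10+5 = 22 ⇒ 22 days.
The longest path through K is only 20 days, so K has float 2.
The critical path is still Z→E→H; finish is now 22 days.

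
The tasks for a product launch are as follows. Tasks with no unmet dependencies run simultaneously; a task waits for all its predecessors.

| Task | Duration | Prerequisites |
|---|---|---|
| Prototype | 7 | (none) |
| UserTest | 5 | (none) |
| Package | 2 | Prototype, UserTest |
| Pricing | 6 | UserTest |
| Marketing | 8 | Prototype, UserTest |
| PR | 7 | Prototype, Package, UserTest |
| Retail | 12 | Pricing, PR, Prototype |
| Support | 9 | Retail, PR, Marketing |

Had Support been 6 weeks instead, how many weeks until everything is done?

As given, the longest chain is Prototype→Package→PR→Retail→Support = 7+2+7+12+9 = 37, so the finish is 37 weeks.
Since Support is critical, the -3 change carries straight to that chain (now 34 weeks).
The critical path is still Prototype→Package→PR→Retail→Support; finish is now 34 weeks.

34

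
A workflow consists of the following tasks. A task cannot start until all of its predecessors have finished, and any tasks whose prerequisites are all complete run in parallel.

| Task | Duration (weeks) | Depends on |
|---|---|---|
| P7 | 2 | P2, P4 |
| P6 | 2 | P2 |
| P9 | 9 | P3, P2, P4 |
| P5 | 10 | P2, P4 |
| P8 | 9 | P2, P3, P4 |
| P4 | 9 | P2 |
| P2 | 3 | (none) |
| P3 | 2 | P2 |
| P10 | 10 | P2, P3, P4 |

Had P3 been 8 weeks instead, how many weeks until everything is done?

22

Actual critical path: P2→P4→P5 = 3+9+10 = 22 ⇒ 22 weeks.
P3 is off the critical path — its longest chain is 15 weeks, giving 7 of slack.
No other chain overtakes it, so the finish is 22 weeks.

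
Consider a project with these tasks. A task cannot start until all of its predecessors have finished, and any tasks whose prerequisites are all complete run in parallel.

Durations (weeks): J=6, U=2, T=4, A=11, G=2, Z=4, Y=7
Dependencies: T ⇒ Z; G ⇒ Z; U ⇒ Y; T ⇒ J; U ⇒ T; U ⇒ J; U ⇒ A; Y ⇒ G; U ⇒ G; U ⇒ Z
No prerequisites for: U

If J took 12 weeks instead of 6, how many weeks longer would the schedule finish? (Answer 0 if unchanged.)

3

Baseline: U→Y→G→Z = 2+7+2+4 = 15 → 15 weeks.
J is off the critical path — its longest chain is 12 weeks, giving 3 of slack.
Now U→T→J = 2+4+12 = 18 is longest, so the finish becomes 18 weeks.
Change in finish: 18 − 15 = +3 weeks.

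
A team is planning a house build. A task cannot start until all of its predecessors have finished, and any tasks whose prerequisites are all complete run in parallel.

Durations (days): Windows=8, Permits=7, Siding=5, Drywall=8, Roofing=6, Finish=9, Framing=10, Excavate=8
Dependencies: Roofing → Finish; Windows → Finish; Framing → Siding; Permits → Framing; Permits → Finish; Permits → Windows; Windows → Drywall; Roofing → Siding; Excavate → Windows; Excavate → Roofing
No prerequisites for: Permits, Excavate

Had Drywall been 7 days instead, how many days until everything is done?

25

Baseline: Excavate→Windows→Finish = 8+8+9 = 25 → 25 days.
Drywall has 1 day of float (longest path through it is 24).
No other chain overtakes it, so the finish is 25 days.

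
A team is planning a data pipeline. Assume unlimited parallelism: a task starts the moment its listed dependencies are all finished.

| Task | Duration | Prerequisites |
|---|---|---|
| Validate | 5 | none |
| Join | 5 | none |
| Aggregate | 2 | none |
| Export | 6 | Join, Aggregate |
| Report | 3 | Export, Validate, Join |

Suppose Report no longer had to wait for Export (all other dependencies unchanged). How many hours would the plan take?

11

Before: longest chain Join→Export→Report = 5+6+3 = 14, finish 14.
Without Export→Report, Report's earliest start moves from 11 to 5.
New critical path: Join→Export = 5+6 = 11 ⇒ 11 hours.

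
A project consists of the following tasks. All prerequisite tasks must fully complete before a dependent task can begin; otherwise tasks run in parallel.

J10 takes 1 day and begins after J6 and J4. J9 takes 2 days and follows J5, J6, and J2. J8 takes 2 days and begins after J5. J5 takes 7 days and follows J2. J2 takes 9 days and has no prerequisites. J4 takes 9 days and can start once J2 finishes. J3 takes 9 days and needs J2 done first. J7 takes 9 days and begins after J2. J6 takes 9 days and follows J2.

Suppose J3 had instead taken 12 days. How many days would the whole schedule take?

The binding path is J2→J6→J9 = 9+9+2 = 20; finish at 20 days.
The longest path through J3 is only 18 days, so J3 has float 2.
The binding chain switches to J2→J3 = 9+12 = 21; finish 21 days.

21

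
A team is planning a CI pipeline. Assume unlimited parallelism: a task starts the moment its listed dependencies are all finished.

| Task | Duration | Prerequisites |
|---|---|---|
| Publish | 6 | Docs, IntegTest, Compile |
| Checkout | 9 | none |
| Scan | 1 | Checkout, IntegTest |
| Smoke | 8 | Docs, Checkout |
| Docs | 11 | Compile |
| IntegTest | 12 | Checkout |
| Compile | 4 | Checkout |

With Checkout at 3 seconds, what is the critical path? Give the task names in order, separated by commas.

Baseline: Checkout→Compile→Docs→Smoke = 9+4+11+8 = 32 → 32 seconds.
Checkout is on the critical path; changing it to 3 makes that path 26 seconds.
That remains the longest chain; total 26 seconds.

Checkout, Compile, Docs, Smoke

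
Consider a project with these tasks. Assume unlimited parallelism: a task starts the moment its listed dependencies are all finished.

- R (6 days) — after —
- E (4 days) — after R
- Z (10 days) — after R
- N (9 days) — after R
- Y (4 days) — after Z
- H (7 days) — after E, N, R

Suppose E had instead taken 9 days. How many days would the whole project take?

22

Baseline: R→N→H = 6+9+7 = 22 → 22 days.
The longest path through E is only 17 days, so E has float 5.
The binding chain switches to R→E→H = 6+9+7 = 22; finish 22 days.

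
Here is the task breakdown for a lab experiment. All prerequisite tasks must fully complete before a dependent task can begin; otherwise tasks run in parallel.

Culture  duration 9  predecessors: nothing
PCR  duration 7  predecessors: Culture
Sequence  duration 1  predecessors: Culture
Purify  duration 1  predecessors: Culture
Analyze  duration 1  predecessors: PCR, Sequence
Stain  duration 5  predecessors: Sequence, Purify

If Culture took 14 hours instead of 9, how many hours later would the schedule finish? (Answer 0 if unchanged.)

5

Baseline: Culture→PCR→Analyze = 9+7+1 = 17 → 17 hours.
Culture lies on that path, so at 14 hours the path becomes 22 hours.
The critical path is still Culture→PCR→Analyze; finish is now 22 hours.
Change in finish: 22 − 17 = +5 hours.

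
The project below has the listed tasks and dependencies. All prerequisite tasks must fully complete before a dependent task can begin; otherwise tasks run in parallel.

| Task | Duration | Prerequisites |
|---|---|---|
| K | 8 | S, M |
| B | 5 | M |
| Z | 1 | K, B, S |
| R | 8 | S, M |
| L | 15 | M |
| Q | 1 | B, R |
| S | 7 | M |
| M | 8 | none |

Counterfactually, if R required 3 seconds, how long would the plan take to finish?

As given, the longest chain is M→S→R→Q = 8+7+8+1 = 24, so the finish is 24 seconds.
Since R is critical, the -5 change carries straight to that chain (now 19 seconds).
Now M→S→K→Z = 8+7+8+1 = 24 is longest, so the finish becomes 24 seconds.

24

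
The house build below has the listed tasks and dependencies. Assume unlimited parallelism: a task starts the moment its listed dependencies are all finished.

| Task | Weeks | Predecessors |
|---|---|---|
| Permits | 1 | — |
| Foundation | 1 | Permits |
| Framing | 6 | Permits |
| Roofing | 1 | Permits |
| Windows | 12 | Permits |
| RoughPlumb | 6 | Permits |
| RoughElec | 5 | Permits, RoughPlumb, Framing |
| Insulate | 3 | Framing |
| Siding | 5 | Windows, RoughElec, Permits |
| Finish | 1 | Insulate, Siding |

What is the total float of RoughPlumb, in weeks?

1

The longest chain is Permits→Windows→Siding→Finish = 1+12+5+1 = 19; overall finish 19 weeks.
Longest path through RoughPlumb: 18 weeks (earliest finish 7, latest finish 8).
Slack of RoughPlumb = 2 − 1 = 1 week.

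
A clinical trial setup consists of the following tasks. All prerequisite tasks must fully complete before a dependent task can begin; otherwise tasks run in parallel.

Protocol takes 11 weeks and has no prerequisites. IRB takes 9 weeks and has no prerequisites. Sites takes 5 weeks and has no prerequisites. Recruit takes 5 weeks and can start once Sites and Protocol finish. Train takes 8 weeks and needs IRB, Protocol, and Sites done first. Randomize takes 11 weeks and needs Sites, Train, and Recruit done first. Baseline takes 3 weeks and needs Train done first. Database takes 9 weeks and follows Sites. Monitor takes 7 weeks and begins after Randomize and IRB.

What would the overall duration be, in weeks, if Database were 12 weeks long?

37

Baseline: Protocol→Train→Randomize→Monitor = 11+8+11+7 = 37 → 37 weeks.
The longest path through Database is only 14 weeks, so Database has float 23.
No other chain overtakes it, so the finish is 37 weeks.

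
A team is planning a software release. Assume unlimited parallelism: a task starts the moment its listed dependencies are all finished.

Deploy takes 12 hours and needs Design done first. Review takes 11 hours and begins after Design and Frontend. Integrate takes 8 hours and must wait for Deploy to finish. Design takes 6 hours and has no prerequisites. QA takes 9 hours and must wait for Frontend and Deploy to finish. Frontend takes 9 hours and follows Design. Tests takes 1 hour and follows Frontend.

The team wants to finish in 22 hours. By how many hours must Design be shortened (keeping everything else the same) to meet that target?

Current finish: 27 hours; target: 22.
Design is on every critical path, so each hour cut from Design cuts the finish by one (this holds down to a finish of 22).
Need 27 − 22 = 5 hours off Design → Design becomes 1 hour, finish becomes 22.

5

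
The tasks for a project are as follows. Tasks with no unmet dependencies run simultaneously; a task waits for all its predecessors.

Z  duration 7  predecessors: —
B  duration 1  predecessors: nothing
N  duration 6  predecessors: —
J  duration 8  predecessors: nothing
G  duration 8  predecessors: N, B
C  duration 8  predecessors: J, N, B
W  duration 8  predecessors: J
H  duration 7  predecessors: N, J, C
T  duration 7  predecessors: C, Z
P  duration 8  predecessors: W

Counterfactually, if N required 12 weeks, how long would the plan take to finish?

27

Baseline: J→W→P = 8+8+8 = 24 → 24 weeks.
The longest path through N is only 21 weeks, so N has float 3.
New critical path: N→C→H = 12+8+7 = 27 ⇒ 27 weeks.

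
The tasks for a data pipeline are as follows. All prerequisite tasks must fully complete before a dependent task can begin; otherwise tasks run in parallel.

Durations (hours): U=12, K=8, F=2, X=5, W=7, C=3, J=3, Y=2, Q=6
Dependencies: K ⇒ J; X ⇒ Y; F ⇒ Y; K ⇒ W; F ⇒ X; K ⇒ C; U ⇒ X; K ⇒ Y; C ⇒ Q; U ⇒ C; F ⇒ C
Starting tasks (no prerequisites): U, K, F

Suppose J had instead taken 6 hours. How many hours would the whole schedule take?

Critical path before the change: U→C→Q = 12+3+6 = 21 giving 21 hours.
The longest path through J is only 11 hours, so J has float 10.
No other chain overtakes it, so the finish is 21 hours.

21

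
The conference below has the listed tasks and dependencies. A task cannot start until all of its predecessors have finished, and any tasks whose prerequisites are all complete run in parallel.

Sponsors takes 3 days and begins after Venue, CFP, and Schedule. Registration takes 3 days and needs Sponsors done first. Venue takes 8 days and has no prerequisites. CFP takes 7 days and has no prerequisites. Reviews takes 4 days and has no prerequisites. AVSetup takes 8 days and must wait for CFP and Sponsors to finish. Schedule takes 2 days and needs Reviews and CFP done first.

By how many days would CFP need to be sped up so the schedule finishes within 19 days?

1

Current finish: 20 days; target: 19.
CFP is on every critical path, so each day cut from CFP cuts the finish by one (this holds down to a finish of 19).
Need 20 − 19 = 1 day off CFP → CFP becomes 6 days, finish becomes 19.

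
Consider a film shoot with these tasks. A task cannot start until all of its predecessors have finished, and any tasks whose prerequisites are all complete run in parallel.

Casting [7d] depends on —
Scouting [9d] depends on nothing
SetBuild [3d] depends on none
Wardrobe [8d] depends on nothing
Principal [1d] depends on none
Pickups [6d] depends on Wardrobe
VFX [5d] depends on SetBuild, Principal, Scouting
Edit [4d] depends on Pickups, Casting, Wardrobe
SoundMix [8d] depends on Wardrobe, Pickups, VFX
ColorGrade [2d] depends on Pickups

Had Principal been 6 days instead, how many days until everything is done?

The binding path is Scouting→VFX→SoundMix = 9+5+8 = 22; finish at 22 days.
Principal has 8 days of float (longest path through it is 14).
The critical path is still Scouting→VFX→SoundMix; finish is now 22 days.

22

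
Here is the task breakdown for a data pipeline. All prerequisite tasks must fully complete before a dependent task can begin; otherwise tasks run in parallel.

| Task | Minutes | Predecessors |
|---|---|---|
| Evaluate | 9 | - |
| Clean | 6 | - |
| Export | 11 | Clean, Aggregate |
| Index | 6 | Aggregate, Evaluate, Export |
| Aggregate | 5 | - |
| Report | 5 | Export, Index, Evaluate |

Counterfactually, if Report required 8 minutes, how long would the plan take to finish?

31

The binding path is Clean→Export→Index→Report = 6+11+6+5 = 28; finish at 28 minutes.
Report lies on that path, so at 8 minutes the path becomes 31 minutes.
No other chain overtakes it, so the finish is 31 minutes.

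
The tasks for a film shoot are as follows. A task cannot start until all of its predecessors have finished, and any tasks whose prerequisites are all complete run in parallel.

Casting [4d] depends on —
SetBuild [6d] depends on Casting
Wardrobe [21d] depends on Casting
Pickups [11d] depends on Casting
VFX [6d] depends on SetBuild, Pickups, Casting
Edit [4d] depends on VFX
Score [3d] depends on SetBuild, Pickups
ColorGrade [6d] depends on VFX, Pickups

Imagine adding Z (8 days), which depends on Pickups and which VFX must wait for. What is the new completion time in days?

Originally the job takes 27 days.
With Z inserted, VFX now waits for max(SetBuild, Pickups, Casting, Z).
New critical path: Casting→Pickups→Z→VFX→ColorGrade = 4+11+8+6+6 = 35 ⇒ 35 days.

35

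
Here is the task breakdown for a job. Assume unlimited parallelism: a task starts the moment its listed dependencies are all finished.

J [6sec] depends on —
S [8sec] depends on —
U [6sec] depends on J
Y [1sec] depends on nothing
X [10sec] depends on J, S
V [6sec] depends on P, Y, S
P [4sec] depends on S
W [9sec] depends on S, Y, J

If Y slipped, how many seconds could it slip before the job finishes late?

8

Critical path: S→P→V = 8+4+6 = 18, so the finish is 18 seconds.
The longest chain containing Y totals 10 seconds.
Float = 18 − 10 = 8.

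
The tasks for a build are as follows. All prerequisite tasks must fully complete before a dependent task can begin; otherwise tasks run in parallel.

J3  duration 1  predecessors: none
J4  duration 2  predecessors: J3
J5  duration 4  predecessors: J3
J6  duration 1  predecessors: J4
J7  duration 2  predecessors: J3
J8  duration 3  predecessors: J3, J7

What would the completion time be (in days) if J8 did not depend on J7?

Before: longest chain J3→J7→J8 = 1+2+3 = 6, finish 6.
Without J7→J8, J8's earliest start moves from 3 to 1.
The longest chain is now J3→J5 = 1+4 = 5, so the build takes 5 days.

5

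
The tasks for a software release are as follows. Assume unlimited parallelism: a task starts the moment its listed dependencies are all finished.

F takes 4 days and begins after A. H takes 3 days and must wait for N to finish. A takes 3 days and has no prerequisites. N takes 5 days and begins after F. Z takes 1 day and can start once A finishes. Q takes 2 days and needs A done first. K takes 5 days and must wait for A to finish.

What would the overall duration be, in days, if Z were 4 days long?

15

Critical path before the change: A→F→N→H = 3+4+5+3 = 15 giving 15 days.
The longest path through Z is only 4 days, so Z has float 11.
That remains the longest chain; total 15 days.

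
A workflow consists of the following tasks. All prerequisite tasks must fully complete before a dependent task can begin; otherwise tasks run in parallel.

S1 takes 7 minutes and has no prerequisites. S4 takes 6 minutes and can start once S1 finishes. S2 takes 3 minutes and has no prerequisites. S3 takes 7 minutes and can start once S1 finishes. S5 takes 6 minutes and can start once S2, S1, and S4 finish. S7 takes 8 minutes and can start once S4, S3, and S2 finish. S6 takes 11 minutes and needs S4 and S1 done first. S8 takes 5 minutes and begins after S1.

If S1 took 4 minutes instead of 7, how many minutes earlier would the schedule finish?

As given, the longest chain is S1→S4→S6 = 7+6+11 = 24, so the finish is 24 minutes.
S1 is on the critical path; changing it to 4 makes that path 21 minutes.
That remains the longest chain; total 21 minutes.
Change in finish: 21 − 24 = -3 minutes.

3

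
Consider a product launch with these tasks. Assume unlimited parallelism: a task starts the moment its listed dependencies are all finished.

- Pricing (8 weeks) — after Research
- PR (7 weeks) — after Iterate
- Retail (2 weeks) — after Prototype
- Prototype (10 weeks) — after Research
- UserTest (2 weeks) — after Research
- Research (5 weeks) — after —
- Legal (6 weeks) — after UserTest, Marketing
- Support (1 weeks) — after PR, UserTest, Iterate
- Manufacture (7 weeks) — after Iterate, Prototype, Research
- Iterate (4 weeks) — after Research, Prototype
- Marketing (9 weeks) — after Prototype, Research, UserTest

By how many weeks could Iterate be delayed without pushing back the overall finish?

3

Research→Prototype→Marketing→Legal = 5+10+9+6 = 30 sets the makespan at 30 weeks.
Longest path through Iterate: 27 weeks (earliest finish 19, latest finish 22).
Slack of Iterate = 18 − 15 = 3 weeks.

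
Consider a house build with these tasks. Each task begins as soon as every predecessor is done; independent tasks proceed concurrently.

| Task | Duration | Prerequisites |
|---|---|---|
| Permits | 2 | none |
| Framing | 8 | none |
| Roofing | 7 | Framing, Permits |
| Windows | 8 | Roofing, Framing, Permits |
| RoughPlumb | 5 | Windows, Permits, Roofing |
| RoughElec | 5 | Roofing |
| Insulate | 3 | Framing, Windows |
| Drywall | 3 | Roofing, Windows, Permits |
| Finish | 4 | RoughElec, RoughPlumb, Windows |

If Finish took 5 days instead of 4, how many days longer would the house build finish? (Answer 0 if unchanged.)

1

Critical path before the change: Framing→Roofing→Windows→RoughPlumb→Finish = 8+7+8+5+4 = 32 giving 32 days.
Finish lies on that path, so at 5 days the path becomes 33 days.
No other chain overtakes it, so the finish is 33 days.
Change in finish: 33 − 32 = +1 days.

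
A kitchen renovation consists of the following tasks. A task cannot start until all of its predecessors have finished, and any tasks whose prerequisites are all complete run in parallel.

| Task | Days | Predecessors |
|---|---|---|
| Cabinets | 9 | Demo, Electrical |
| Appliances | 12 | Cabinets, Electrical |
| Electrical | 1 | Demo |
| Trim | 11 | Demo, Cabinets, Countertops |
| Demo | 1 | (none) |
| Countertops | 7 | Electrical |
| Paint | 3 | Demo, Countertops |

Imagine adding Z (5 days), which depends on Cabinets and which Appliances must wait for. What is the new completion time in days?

Originally the kitchen renovation takes 23 days.
With Z inserted, Appliances now waits for max(Cabinets, Electrical, Z).
New critical path: Demo→Electrical→Cabinets→Z→Appliances = 1+1+9+5+12 = 28 ⇒ 28 days.

28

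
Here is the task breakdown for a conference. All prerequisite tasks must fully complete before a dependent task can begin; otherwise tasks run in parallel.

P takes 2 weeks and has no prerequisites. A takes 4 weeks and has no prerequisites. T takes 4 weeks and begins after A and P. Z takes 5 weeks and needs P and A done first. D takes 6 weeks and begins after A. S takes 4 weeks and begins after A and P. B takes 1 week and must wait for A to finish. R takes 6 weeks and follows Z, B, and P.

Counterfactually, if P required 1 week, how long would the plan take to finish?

Critical path before the change: A→Z→R = 4+5+6 = 15 giving 15 weeks.
P is off the critical path — its longest chain is 13 weeks, giving 2 of slack.
No other chain overtakes it, so the finish is 15 weeks.

15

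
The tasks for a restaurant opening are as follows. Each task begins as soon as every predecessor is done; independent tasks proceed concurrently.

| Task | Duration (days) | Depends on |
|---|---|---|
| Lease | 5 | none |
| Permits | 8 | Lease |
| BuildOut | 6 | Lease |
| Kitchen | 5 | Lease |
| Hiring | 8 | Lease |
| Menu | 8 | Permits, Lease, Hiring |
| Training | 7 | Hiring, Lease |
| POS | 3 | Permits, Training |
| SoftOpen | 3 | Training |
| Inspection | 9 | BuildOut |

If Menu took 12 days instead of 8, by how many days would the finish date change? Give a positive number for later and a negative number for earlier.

2

As given, the longest chain is Lease→Hiring→Training→POS = 5+8+7+3 = 23, so the finish is 23 days.
The longest path through Menu is only 21 days, so Menu has float 2.
New critical path: Lease→Permits→Menu = 5+8+12 = 25 ⇒ 25 days.
Change in finish: 25 − 23 = +2 days.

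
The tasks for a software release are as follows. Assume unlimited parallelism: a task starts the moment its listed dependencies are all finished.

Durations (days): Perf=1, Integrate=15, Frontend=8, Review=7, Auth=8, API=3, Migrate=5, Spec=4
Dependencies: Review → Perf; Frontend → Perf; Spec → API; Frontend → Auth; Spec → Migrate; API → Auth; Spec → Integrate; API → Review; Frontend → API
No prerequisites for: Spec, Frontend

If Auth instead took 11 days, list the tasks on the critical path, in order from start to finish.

As given, the longest chain is Frontend→API→Auth = 8+3+8 = 19, so the finish is 19 days.
Auth lies on that path, so at 11 days the path becomes 22 days.
That remains the longest chain; total 22 days.

Frontend, API, Auth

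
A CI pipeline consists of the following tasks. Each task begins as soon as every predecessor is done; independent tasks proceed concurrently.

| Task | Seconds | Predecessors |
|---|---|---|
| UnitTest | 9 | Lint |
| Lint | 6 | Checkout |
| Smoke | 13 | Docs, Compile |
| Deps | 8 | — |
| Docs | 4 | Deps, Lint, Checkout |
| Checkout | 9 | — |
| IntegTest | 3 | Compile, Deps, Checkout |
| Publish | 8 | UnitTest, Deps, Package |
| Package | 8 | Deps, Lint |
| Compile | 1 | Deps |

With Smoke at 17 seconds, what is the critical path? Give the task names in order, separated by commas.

Actual critical path: Checkout→Lint→Docs→Smoke = 9+6+4+13 = 32 ⇒ 32 seconds.
Smoke is on the critical path; changing it to 17 makes that path 36 seconds.
No other chain overtakes it, so the finish is 36 seconds.

Checkout, Lint, Docs, Smoke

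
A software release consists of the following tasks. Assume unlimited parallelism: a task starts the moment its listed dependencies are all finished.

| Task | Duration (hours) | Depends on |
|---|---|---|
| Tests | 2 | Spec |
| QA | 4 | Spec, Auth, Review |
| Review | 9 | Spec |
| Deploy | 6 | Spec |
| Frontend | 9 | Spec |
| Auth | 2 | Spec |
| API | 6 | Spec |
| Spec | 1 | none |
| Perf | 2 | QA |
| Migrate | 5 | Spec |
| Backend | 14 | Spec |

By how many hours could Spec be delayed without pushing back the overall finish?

The longest chain is Spec→Review→QA→Perf = 1+9+4+2 = 16; overall finish 16 hours.
Longest path through Spec: 16 hours (earliest finish 1, latest finish 1).
Float = 16 − 16 = 0.

0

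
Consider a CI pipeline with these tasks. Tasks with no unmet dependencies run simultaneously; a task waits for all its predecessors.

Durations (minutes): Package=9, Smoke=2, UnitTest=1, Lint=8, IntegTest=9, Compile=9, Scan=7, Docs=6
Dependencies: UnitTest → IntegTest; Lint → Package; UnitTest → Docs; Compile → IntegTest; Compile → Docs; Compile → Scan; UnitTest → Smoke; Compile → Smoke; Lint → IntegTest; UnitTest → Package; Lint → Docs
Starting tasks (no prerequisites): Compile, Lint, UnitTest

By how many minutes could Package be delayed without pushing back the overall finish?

Compile→IntegTest = 9+9 = 18 sets the makespan at 18 minutes.
Longest path through Package: 17 minutes (earliest finish 17, latest finish 18).
Slack of Package = 9 − 8 = 1 minute.

1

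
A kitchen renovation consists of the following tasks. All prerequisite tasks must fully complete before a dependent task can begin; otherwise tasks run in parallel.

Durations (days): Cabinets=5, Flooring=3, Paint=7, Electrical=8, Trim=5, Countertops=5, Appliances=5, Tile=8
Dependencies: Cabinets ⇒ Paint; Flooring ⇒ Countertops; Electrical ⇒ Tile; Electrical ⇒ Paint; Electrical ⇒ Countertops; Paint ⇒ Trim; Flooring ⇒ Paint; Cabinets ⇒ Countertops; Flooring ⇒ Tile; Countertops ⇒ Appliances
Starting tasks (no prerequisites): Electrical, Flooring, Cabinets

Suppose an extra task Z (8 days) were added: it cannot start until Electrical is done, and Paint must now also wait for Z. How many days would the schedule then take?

Originally the schedule takes 20 days.
With Z inserted, Paint now waits for max(Electrical, Flooring, Cabinets, Z).
New critical path: Electrical→Z→Paint→Trim = 8+8+7+5 = 28 ⇒ 28 days.

28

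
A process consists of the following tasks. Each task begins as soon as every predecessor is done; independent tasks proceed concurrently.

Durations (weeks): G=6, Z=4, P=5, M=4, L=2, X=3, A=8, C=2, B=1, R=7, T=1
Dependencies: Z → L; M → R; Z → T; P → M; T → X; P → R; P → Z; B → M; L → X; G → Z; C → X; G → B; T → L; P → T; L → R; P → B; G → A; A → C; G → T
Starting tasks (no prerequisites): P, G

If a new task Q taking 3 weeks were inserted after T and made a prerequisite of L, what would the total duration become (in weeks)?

Originally the job takes 20 weeks.
With Q inserted, L now waits for max(T, Z, Q).
New critical path: G→Z→T→Q→L→R = 6+4+1+3+2+7 = 23 ⇒ 23 weeks.

23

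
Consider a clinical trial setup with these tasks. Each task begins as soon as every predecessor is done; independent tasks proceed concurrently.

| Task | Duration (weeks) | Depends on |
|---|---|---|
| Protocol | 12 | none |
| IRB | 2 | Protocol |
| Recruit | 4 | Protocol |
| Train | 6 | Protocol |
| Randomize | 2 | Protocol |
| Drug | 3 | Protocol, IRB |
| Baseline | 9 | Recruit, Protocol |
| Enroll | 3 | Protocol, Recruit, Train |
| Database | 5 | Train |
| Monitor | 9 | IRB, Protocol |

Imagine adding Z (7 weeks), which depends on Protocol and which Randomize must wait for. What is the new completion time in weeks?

25

Originally the clinical trial setup takes 25 weeks.
With Z inserted, Randomize now waits for max(Protocol, Z).
New critical path: Protocol→Recruit→Baseline = 12+4+9 = 25 ⇒ 25 weeks.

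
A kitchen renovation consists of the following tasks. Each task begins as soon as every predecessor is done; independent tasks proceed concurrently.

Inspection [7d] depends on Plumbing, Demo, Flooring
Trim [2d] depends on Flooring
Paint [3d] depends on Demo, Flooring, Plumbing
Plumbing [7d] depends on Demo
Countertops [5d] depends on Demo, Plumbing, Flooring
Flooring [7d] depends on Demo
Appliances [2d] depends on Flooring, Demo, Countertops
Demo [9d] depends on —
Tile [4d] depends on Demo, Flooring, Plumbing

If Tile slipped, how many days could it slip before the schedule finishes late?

3

The longest chain is Demo→Plumbing→Countertops→Appliances = 9+7+5+2 = 23; overall finish 23 days.
Tile finishes as early as 20 and must finish by 23.
Slack of Tile = 19 − 16 = 3 days.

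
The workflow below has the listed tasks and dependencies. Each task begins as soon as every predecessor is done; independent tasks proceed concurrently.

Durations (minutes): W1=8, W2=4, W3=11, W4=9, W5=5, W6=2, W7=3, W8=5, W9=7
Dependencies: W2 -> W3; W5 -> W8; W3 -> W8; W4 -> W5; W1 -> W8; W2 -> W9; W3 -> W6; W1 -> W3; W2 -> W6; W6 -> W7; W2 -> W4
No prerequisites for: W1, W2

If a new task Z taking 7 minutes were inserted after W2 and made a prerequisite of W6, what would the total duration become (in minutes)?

Originally the plan takes 24 minutes.
With Z inserted, W6 now waits for max(W2, W3, Z).
New critical path: W1→W3→W6→W7 = 8+11+2+3 = 24 ⇒ 24 minutes.

24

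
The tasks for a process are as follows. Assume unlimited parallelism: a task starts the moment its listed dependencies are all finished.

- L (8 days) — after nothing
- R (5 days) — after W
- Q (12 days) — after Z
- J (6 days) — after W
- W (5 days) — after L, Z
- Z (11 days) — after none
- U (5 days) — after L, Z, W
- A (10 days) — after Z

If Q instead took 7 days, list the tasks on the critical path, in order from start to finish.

Z, W, J

As given, the longest chain is Z→Q = 11+12 = 23, so the finish is 23 days.
Since Q is critical, the -5 change carries straight to that chain (now 18 days).
The binding chain switches to Z→W→J = 11+5+6 = 22; finish 22 days.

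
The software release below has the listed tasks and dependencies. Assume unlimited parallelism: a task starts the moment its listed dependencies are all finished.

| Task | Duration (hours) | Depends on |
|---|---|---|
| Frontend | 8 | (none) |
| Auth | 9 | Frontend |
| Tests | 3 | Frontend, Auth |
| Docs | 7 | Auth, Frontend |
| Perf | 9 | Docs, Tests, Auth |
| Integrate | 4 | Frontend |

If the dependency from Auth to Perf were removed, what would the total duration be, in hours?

Original critical path: Frontend→Auth→Docs→Perf = 8+9+7+9 = 33 ⇒ 33 hours.
Dropping Auth→Perf doesn't change Perf's earliest start (24); another predecessor still binds.
New critical path: Frontend→Auth→Docs→Perf = 8+9+7+9 = 33 ⇒ 33 hours.

33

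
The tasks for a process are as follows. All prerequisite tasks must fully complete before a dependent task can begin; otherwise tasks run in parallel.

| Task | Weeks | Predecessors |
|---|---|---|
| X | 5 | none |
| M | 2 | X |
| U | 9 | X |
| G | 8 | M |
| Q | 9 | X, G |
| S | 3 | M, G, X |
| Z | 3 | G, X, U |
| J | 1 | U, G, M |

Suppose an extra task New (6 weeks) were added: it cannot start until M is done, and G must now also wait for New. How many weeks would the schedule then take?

Originally the schedule takes 24 weeks.
With New inserted, G now waits for max(M, New).
New critical path: X→M→New→G→Q = 5+2+6+8+9 = 30 ⇒ 30 weeks.

30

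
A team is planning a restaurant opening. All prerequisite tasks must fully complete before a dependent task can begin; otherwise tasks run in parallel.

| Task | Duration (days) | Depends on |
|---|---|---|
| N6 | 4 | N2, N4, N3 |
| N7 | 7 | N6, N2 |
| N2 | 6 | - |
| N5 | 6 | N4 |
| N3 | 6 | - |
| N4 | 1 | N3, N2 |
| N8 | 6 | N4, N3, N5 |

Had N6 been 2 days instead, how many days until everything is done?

19

Baseline: N2→N4→N5→N8 = 6+1+6+6 = 19 → 19 days.
N6 is off the critical path — its longest chain is 18 days, giving 1 of slack.
That remains the longest chain; total 19 days.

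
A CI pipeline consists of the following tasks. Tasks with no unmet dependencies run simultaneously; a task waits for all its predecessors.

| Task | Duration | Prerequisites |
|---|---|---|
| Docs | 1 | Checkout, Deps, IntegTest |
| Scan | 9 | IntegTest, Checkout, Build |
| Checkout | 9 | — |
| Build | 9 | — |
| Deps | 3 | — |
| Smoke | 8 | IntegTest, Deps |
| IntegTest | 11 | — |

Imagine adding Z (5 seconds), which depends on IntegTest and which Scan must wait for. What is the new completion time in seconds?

25

Originally the CI pipeline takes 20 seconds.
With Z inserted, Scan now waits for max(IntegTest, Checkout, Build, Z).
New critical path: IntegTest→Z→Scan = 11+5+9 = 25 ⇒ 25 seconds.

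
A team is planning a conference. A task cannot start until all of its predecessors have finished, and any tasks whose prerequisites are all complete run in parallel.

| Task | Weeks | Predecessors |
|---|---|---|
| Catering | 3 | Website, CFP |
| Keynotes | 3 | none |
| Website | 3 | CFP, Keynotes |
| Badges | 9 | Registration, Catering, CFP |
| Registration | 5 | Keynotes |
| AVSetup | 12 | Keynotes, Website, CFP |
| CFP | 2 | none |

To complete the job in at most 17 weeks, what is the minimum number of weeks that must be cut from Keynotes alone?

1

Current finish: 18 weeks; target: 17.
Keynotes is on every critical path, so each week cut from Keynotes cuts the finish by one (this holds down to a finish of 17).
Need 18 − 17 = 1 week off Keynotes → Keynotes becomes 2 weeks, finish becomes 17.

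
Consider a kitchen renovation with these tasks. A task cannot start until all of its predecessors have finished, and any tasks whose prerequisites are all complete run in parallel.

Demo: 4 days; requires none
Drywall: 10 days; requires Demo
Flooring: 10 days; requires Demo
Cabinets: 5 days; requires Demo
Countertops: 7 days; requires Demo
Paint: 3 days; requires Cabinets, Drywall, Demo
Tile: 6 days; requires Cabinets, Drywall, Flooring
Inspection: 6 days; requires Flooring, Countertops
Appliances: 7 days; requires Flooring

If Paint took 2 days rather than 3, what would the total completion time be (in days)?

21

Actual critical path: Demo→Flooring→Appliances = 4+10+7 = 21 ⇒ 21 days.
Paint is off the critical path — its longest chain is 17 days, giving 4 of slack.
No other chain overtakes it, so the finish is 21 days.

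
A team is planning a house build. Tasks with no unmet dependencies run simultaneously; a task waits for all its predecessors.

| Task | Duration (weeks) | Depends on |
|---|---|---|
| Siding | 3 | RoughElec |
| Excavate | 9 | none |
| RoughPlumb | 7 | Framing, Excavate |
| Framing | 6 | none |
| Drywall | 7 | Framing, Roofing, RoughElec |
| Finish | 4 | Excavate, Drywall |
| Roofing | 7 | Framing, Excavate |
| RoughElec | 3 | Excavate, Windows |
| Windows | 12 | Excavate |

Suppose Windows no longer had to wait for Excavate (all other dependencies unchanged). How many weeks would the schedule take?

Original critical path: Excavate→Windows→RoughElec→Drywall→Finish = 9+12+3+7+4 = 35 ⇒ 35 weeks.
Without Excavate→Windows, Windows's earliest start moves from 9 to 0.
New critical path: Excavate→Roofing→Drywall→Finish = 9+7+7+4 = 27 ⇒ 27 weeks.

27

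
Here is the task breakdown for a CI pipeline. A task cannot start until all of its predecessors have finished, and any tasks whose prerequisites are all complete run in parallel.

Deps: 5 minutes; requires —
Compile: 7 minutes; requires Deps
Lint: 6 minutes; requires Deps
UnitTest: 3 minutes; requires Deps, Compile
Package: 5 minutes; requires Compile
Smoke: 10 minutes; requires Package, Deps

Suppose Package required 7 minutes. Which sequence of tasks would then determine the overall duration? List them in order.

Deps, Compile, Package, Smoke

Baseline: Deps→Compile→Package→Smoke = 5+7+5+10 = 27 → 27 minutes.
Since Package is critical, the +2 change carries straight to that chain (now 29 minutes).
No other chain overtakes it, so the finish is 29 minutes.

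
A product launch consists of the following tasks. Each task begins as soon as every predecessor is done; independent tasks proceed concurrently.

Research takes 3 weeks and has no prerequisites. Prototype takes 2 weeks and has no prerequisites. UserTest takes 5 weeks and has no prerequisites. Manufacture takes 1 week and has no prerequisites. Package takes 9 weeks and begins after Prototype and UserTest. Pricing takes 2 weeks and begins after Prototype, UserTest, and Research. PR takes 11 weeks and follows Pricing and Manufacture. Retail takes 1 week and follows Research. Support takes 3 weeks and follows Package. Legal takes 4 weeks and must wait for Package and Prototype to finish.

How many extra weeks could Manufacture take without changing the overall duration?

The longest chain is UserTest→Package→Legal = 5+9+4 = 18; overall finish 18 weeks.
The longest chain containing Manufacture totals 12 weeks.
Slack of Manufacture = 6 − 0 = 6 weeks.

6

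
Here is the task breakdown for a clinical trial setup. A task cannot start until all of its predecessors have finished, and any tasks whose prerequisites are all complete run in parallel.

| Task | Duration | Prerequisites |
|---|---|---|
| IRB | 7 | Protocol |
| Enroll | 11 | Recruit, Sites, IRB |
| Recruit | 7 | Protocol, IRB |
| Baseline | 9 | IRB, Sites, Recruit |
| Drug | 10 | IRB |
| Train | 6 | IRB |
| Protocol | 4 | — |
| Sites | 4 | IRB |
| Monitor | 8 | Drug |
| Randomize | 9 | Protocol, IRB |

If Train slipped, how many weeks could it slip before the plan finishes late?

12

Critical path: Protocol→IRB→Recruit→Enroll = 4+7+7+11 = 29, so the finish is 29 weeks.
The longest chain containing Train totals 17 weeks.
Float = 29 − 17 = 12.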